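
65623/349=188+11/349 = 188.03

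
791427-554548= 236879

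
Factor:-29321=-109^1 * 269^1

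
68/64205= 68/64205 = 0.00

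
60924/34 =30462/17 =1791.88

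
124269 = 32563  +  91706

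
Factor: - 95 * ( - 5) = 475 = 5^2 * 19^1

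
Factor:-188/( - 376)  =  2^( - 1) =1/2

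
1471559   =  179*8221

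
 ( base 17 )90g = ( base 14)D4D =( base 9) 3527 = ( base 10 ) 2617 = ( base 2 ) 101000111001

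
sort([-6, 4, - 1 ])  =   [-6,-1, 4] 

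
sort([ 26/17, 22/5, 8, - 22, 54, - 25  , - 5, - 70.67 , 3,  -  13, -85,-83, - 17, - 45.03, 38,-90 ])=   [  -  90 , - 85,-83, - 70.67, - 45.03, - 25, - 22,-17, - 13, - 5, 26/17,3, 22/5 , 8,38,54 ]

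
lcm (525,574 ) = 43050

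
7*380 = 2660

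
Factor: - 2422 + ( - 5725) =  - 8147  =  - 8147^1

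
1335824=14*95416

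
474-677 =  - 203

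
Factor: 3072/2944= 2^3 * 3^1*23^( - 1 ) = 24/23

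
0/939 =0 = 0.00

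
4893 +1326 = 6219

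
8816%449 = 285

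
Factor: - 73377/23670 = - 2^( - 1 )*5^( - 1)*31^1 = - 31/10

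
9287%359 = 312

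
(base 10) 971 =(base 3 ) 1022222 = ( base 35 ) rq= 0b1111001011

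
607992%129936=88248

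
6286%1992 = 310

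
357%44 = 5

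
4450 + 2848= 7298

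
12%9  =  3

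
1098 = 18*61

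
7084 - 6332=752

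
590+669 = 1259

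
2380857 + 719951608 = 722332465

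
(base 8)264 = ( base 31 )5P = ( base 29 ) 66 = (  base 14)CC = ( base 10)180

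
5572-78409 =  - 72837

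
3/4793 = 3/4793 = 0.00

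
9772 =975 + 8797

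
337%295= 42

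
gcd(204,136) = 68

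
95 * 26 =2470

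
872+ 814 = 1686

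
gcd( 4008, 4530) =6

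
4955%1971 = 1013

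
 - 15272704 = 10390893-25663597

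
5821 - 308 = 5513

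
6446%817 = 727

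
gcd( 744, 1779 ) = 3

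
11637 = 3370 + 8267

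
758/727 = 758/727= 1.04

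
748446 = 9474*79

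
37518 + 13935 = 51453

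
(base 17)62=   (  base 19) 59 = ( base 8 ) 150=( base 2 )1101000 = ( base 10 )104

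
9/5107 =9/5107=0.00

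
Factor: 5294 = 2^1*2647^1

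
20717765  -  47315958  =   -26598193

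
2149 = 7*307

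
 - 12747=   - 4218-8529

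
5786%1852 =230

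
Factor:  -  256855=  - 5^1*47^1*1093^1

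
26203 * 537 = 14071011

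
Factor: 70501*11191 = 19^2*31^1*70501^1 = 788976691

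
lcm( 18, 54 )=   54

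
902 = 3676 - 2774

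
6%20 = 6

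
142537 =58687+83850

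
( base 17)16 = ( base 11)21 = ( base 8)27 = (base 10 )23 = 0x17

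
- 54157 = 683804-737961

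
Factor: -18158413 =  - 7^1*13^1* 383^1* 521^1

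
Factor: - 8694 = - 2^1*3^3*7^1*23^1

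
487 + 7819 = 8306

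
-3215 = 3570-6785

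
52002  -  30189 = 21813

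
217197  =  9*24133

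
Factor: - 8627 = - 8627^1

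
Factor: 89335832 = 2^3*607^1 * 18397^1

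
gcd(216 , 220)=4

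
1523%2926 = 1523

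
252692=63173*4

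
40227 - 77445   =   - 37218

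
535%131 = 11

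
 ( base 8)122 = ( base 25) 37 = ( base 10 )82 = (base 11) 75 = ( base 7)145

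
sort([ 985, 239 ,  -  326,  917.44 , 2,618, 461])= [-326,2,  239, 461,618,917.44,  985]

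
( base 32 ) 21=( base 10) 65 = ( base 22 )2L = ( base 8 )101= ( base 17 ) 3E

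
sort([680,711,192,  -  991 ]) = [ - 991, 192,680, 711]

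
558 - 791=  - 233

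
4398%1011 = 354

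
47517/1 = 47517=47517.00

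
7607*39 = 296673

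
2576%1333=1243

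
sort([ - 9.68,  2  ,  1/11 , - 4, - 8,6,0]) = [ -9.68, - 8,  -  4,0,  1/11, 2,6] 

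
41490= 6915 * 6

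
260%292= 260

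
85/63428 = 85/63428 =0.00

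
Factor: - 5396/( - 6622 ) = 2698/3311 = 2^1 * 7^( - 1) * 11^( - 1) * 19^1 *43^( - 1)*71^1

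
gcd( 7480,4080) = 680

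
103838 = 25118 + 78720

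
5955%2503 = 949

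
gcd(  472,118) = 118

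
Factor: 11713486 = 2^1*23^1*149^1*1709^1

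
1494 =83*18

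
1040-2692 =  - 1652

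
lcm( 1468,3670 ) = 7340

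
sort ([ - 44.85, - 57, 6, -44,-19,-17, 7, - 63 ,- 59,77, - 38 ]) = [-63, - 59, - 57,-44.85,-44,-38, - 19, - 17 , 6 , 7, 77 ]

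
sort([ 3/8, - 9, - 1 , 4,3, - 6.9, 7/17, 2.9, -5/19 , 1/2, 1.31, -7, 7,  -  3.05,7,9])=[ - 9,-7 ,-6.9, - 3.05,-1 , - 5/19, 3/8 , 7/17, 1/2,1.31, 2.9,3, 4, 7,  7, 9]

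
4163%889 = 607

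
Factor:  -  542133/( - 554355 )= 621/635 = 3^3* 5^( - 1)*23^1 * 127^( - 1)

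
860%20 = 0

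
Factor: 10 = 2^1*5^1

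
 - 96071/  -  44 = 2183 + 19/44=2183.43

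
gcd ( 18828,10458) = 18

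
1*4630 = 4630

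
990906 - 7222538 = -6231632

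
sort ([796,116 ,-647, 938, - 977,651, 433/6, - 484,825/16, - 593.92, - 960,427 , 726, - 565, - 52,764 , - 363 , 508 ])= [  -  977, - 960, - 647,-593.92, - 565, - 484, - 363, - 52,825/16, 433/6,116,427,508,651  ,  726,764,796,938] 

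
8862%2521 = 1299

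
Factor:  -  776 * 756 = -2^5*3^3 * 7^1 * 97^1 = -  586656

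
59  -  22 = 37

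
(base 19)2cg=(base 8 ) 1706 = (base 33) T9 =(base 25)1DG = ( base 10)966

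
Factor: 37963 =37963^1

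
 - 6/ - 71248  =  3/35624 = 0.00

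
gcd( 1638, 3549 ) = 273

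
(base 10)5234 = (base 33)4qk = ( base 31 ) 5dq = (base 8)12162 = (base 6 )40122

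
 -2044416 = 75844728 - 77889144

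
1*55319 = 55319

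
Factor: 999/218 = 2^( - 1)*3^3*37^1*109^ ( - 1)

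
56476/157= 359 +113/157  =  359.72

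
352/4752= 2/27 = 0.07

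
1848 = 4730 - 2882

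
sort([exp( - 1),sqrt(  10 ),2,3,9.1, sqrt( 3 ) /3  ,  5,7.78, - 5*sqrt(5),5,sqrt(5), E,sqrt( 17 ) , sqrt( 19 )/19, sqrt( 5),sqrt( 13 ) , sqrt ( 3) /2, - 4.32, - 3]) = [ - 5*sqrt (5 ), - 4.32,-3,sqrt( 19)/19,  exp( - 1),sqrt( 3)/3, sqrt( 3 ) /2, 2, sqrt( 5 ) , sqrt(5 ), E, 3,sqrt( 10), sqrt( 13), sqrt ( 17 ),  5, 5, 7.78, 9.1] 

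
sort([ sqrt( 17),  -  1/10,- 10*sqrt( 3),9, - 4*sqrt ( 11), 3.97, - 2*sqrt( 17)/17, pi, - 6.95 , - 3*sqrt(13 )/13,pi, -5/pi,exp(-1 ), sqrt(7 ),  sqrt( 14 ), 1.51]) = [ - 10 * sqrt( 3), - 4*sqrt(11 ), - 6.95, - 5/pi,-3*sqrt( 13) /13, - 2*sqrt( 17 )/17, - 1/10,  exp( - 1 ), 1.51,sqrt( 7 ),  pi, pi,sqrt( 14),3.97, sqrt (17),9] 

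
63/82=63/82 = 0.77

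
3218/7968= 1609/3984 = 0.40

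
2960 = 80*37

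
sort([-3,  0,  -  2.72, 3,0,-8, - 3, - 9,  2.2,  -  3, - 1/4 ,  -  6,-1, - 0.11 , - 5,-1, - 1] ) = [ - 9, - 8,-6,-5, - 3,-3, - 3, -2.72, - 1,-1,-1, - 1/4,-0.11, 0,  0, 2.2, 3]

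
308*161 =49588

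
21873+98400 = 120273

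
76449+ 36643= 113092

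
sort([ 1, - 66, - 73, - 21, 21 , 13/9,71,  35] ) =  [ - 73, - 66, - 21, 1,13/9,21,35,71]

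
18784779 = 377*49827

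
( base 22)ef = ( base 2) 101000011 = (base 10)323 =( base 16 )143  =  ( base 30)an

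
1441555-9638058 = -8196503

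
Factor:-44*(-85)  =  2^2*5^1*11^1*17^1 = 3740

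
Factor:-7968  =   - 2^5*3^1*83^1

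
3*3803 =11409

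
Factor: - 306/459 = -2/3 = - 2^1*3^( - 1 ) 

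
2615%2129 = 486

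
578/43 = 13 + 19/43 = 13.44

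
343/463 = 343/463 = 0.74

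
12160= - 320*( - 38 ) 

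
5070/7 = 724 + 2/7 = 724.29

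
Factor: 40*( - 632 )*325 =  - 2^6*5^3*13^1 * 79^1 = - 8216000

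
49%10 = 9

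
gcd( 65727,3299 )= 1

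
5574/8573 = 5574/8573 = 0.65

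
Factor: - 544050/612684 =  - 2^(-1)*3^( - 1 )*5^2*13^1*61^(-1) = - 325/366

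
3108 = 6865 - 3757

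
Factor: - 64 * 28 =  - 1792 = - 2^8*7^1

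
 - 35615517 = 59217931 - 94833448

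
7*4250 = 29750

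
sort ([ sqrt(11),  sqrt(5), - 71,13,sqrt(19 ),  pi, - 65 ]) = [ - 71, - 65 , sqrt( 5 ),  pi,  sqrt(11 ), sqrt( 19), 13 ] 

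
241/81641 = 241/81641 = 0.00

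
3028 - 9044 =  - 6016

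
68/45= 68/45 = 1.51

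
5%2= 1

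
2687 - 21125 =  - 18438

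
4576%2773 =1803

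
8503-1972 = 6531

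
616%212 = 192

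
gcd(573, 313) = 1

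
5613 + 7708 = 13321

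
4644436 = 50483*92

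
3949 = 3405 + 544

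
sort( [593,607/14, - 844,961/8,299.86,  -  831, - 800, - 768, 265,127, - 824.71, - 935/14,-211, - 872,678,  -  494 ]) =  [ -872, - 844, - 831, - 824.71, - 800, - 768, - 494, - 211, - 935/14,607/14, 961/8,127, 265, 299.86,593,678 ]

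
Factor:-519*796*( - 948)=2^4*3^2*79^1*173^1*199^1 = 391641552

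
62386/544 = 114  +  185/272 = 114.68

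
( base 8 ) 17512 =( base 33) 7bo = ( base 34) 6VK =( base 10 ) 8010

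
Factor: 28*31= 868 = 2^2 * 7^1*31^1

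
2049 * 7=14343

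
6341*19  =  120479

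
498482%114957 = 38654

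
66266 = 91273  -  25007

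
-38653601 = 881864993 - 920518594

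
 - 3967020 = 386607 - 4353627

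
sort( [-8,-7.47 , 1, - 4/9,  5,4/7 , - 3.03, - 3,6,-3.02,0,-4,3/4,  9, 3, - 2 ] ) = [ -8,-7.47, -4,-3.03, -3.02,-3, - 2, - 4/9, 0,4/7,3/4, 1, 3,5, 6,9] 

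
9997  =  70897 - 60900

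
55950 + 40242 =96192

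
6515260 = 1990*3274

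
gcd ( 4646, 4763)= 1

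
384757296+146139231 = 530896527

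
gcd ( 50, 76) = 2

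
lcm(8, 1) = 8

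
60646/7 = 8663 + 5/7= 8663.71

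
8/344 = 1/43 = 0.02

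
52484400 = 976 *53775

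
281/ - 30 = -281/30 = - 9.37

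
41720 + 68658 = 110378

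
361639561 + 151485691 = 513125252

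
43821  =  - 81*(- 541)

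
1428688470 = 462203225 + 966485245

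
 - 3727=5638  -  9365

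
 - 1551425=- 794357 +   -  757068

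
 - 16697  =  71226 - 87923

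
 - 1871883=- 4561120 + 2689237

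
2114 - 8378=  - 6264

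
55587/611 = 55587/611=90.98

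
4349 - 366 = 3983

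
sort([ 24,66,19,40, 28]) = [ 19,24,28, 40,66]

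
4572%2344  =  2228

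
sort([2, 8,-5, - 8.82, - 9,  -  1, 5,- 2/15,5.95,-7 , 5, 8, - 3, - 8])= [-9,  -  8.82,-8, - 7, - 5,-3, - 1, - 2/15,2,5, 5,5.95,8, 8] 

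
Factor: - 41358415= - 5^1* 7^1 * 37^1*109^1*  293^1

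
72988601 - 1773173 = 71215428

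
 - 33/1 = -33 = - 33.00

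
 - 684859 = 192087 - 876946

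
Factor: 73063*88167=3^1 *29389^1*73063^1 = 6441745521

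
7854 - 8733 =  - 879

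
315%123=69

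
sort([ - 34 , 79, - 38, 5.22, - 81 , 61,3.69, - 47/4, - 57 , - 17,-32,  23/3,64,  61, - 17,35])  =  [ - 81, - 57, - 38, - 34, - 32,  -  17,  -  17 ,-47/4,3.69,5.22,23/3, 35, 61,61, 64,  79 ]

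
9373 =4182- - 5191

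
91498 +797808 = 889306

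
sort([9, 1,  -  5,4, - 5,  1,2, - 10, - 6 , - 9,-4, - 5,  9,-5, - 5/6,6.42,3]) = [ -10,-9, - 6, - 5,  -  5 , - 5, - 5, - 4, - 5/6,  1 , 1,2 , 3,4,6.42, 9, 9] 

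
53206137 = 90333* 589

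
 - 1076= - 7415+6339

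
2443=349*7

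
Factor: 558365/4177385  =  17^1*197^(-1) * 4241^(-1)* 6569^1 = 111673/835477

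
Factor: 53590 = 2^1*5^1*  23^1 * 233^1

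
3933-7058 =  - 3125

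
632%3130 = 632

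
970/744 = 485/372 = 1.30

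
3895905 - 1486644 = 2409261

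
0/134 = 0 =0.00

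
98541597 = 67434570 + 31107027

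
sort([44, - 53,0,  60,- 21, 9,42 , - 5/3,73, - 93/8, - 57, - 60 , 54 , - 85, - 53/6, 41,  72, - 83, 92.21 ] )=[ - 85  , - 83, - 60, - 57, - 53, - 21, - 93/8,  -  53/6,-5/3,0,9,41, 42,  44, 54, 60,72, 73, 92.21 ]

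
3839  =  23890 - 20051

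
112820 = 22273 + 90547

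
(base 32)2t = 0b1011101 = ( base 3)10110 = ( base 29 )36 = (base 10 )93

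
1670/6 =278 +1/3 = 278.33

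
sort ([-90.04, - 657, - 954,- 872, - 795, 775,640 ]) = [ - 954, - 872 , - 795, - 657, - 90.04, 640 , 775]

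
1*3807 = 3807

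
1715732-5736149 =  - 4020417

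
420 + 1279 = 1699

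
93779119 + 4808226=98587345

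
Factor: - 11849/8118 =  - 289/198 = -2^ (  -  1 )*  3^( - 2 )  *11^(-1 )*17^2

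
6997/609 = 11 + 298/609=11.49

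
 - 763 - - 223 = -540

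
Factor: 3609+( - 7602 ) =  - 3^1*11^3 =- 3993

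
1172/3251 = 1172/3251 = 0.36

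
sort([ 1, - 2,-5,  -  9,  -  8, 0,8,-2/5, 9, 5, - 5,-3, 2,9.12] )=[  -  9, - 8,-5,  -  5, - 3,  -  2,  -  2/5,  0,1, 2,5, 8, 9,9.12] 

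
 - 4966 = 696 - 5662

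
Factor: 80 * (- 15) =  - 1200 = - 2^4*3^1*5^2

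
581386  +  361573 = 942959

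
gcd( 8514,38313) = 4257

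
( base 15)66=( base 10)96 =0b1100000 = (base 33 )2U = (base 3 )10120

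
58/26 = 29/13 = 2.23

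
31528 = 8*3941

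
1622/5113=1622/5113 = 0.32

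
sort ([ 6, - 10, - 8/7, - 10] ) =[ - 10, - 10, - 8/7, 6 ]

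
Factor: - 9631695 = - 3^1*5^1*642113^1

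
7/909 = 7/909 = 0.01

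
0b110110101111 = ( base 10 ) 3503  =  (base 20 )8F3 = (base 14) 13c3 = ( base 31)3K0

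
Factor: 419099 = 37^1 * 47^1 * 241^1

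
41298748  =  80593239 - 39294491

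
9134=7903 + 1231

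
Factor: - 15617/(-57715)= 5^ (  -  1 )*17^(-1)*23^1 = 23/85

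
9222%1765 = 397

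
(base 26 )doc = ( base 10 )9424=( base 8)22320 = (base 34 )856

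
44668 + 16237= 60905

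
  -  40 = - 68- - 28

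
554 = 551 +3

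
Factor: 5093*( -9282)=- 47273226 = - 2^1*3^1 * 7^1 * 11^1*13^1 *17^1 * 463^1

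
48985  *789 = 38649165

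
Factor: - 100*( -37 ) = 2^2 * 5^2*37^1 = 3700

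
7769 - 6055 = 1714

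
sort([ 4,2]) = [ 2, 4]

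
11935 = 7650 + 4285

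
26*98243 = 2554318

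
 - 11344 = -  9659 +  - 1685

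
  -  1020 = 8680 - 9700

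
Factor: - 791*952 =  - 2^3*7^2*17^1*113^1=-753032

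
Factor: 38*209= 2^1*11^1*19^2 = 7942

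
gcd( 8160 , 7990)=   170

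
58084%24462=9160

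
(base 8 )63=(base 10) 51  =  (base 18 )2F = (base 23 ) 25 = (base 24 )23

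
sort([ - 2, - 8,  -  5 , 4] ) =[ - 8, - 5, - 2, 4]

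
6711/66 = 2237/22   =  101.68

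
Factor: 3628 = 2^2*907^1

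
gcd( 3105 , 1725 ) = 345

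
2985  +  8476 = 11461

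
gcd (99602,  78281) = 1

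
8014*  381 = 3053334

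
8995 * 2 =17990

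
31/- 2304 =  - 1 + 2273/2304 =- 0.01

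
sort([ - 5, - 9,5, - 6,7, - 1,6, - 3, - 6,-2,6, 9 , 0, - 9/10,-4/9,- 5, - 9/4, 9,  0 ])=[ - 9,- 6, - 6, - 5,  -  5,-3, - 9/4, - 2, - 1 ,-9/10, - 4/9, 0,0,5,6,6, 7,9, 9 ] 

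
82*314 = 25748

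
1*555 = 555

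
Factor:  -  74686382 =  - 2^1*23^1*241^1*6737^1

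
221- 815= - 594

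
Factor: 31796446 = 2^1 * 11^1*421^1*3433^1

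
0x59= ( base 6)225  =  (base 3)10022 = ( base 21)45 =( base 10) 89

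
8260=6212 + 2048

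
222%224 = 222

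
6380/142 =44 + 66/71 = 44.93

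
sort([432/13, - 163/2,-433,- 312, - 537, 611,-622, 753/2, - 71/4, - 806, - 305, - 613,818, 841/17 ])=[ - 806, - 622, - 613, -537, - 433, - 312, - 305, - 163/2, - 71/4, 432/13, 841/17, 753/2, 611, 818]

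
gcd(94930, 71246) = 2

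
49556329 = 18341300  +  31215029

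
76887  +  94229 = 171116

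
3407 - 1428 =1979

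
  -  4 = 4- 8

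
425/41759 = 425/41759 = 0.01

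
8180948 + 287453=8468401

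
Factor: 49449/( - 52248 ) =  - 53/56 = - 2^( - 3 )*7^( - 1 )*53^1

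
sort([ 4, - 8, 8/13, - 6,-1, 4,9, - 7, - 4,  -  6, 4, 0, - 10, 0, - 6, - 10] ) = [ - 10, - 10,-8, - 7, - 6, - 6, - 6, - 4, - 1,0 , 0, 8/13,4, 4, 4,9]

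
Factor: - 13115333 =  - 7^1*11^1*71^1*2399^1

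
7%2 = 1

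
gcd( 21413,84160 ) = 1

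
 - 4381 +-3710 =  - 8091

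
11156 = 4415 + 6741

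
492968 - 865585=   -  372617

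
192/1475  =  192/1475 = 0.13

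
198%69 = 60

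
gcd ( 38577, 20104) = 7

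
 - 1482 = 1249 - 2731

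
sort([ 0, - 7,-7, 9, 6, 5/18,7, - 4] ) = [ - 7, - 7, - 4,0,5/18, 6,  7,9 ]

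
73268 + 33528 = 106796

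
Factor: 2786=2^1 * 7^1*199^1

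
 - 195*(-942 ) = 183690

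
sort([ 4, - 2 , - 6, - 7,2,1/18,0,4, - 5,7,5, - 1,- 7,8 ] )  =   [ - 7, - 7,-6, - 5, - 2, - 1, 0,1/18,  2,  4,4 , 5 , 7, 8 ] 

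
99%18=9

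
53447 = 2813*19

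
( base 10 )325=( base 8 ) 505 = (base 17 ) 122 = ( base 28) BH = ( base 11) 276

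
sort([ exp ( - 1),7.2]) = [ exp( - 1 ), 7.2 ]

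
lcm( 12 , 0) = 0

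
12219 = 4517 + 7702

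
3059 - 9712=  - 6653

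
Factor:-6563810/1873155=-2^1*3^( - 1)*11^1*151^(-1 )*827^( - 1 ) *59671^1 = - 1312762/374631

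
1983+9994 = 11977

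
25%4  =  1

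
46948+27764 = 74712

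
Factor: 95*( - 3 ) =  - 285=-3^1*5^1*19^1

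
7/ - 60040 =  - 1 + 60033/60040 = - 0.00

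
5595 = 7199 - 1604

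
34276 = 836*41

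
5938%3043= 2895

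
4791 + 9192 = 13983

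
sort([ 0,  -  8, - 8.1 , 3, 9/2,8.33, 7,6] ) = [-8.1, - 8, 0, 3, 9/2, 6  ,  7, 8.33] 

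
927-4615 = - 3688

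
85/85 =1 = 1.00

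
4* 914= 3656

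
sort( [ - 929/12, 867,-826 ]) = [ - 826, - 929/12, 867 ] 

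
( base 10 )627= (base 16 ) 273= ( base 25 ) 102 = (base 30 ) KR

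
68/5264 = 17/1316 = 0.01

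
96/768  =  1/8 = 0.12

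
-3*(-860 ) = 2580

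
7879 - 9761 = - 1882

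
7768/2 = 3884 =3884.00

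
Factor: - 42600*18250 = - 777450000 = - 2^4*3^1*5^5 * 71^1* 73^1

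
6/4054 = 3/2027 = 0.00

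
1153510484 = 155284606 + 998225878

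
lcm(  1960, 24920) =174440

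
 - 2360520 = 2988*(-790)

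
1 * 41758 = 41758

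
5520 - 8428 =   -  2908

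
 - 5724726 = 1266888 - 6991614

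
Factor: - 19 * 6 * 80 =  - 9120 =-2^5* 3^1 *5^1*19^1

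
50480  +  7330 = 57810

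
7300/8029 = 7300/8029 = 0.91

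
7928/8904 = 991/1113  =  0.89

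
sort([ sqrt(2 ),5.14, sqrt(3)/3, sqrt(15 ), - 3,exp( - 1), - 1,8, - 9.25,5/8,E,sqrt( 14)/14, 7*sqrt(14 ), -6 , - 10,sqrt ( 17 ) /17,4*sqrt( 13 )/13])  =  [ - 10, - 9.25,-6, - 3,-1 , sqrt( 17 ) /17  ,  sqrt( 14)/14, exp( - 1),sqrt(3 )/3,5/8,4 * sqrt(13)/13, sqrt(2 ),E,sqrt( 15), 5.14,  8, 7 * sqrt( 14 )]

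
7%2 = 1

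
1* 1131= 1131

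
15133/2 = 7566 + 1/2 = 7566.50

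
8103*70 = 567210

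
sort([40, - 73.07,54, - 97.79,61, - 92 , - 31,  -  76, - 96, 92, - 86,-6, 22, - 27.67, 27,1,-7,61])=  [ - 97.79, - 96, - 92, - 86, - 76,- 73.07 , - 31, - 27.67, - 7,  -  6, 1,  22, 27,40,54, 61,61,92]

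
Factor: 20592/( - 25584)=-33/41 =-3^1*11^1*41^ ( - 1) 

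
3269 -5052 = -1783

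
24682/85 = 24682/85 = 290.38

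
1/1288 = 1/1288 = 0.00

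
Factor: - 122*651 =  - 2^1* 3^1  *7^1*31^1* 61^1 = - 79422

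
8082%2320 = 1122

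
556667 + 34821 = 591488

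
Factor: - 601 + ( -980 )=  - 3^1*17^1 * 31^1 = - 1581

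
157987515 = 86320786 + 71666729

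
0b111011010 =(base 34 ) dw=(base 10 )474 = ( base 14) 25c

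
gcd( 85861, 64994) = 1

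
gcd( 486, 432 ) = 54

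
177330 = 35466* 5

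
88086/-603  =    -  29362/201 = - 146.08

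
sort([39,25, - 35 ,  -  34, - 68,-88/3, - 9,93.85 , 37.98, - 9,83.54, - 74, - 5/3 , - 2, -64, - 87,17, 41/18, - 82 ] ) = [ - 87, - 82, - 74, - 68, - 64, - 35, - 34, - 88/3, - 9, - 9, - 2, - 5/3,  41/18 , 17,25, 37.98, 39, 83.54, 93.85]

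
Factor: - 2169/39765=  -  3^1*5^( - 1 )*11^( - 1)= - 3/55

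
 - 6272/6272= - 1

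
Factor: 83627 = 241^1 * 347^1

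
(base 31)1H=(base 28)1k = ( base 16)30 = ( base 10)48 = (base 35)1D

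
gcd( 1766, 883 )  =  883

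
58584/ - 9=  - 19528/3 = - 6509.33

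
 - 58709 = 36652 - 95361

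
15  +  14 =29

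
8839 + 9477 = 18316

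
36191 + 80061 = 116252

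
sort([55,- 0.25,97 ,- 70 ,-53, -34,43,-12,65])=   [ - 70, - 53,-34,  -  12, - 0.25,43,55, 65,97]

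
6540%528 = 204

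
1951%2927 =1951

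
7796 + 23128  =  30924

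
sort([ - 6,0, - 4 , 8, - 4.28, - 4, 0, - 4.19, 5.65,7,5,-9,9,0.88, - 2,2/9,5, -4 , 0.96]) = [ - 9, - 6, - 4.28, - 4.19, - 4,-4, -4, - 2, 0 , 0, 2/9, 0.88, 0.96,5,5, 5.65,7,8 , 9 ] 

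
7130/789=7130/789 =9.04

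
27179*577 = 15682283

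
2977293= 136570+2840723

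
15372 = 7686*2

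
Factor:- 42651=-3^2*7^1 * 677^1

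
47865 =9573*5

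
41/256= 41/256 = 0.16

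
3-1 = 2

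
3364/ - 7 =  - 3364/7  =  - 480.57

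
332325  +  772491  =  1104816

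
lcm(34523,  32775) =2589225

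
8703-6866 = 1837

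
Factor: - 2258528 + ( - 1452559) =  - 3^2*412343^1 = - 3711087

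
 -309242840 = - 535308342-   -  226065502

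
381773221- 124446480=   257326741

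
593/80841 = 593/80841 = 0.01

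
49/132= 49/132=0.37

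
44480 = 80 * 556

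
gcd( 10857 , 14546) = 7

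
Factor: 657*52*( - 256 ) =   -  8745984=- 2^10*3^2 * 13^1*73^1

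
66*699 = 46134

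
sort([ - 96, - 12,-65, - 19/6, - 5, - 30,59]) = [-96,-65, - 30,-12 , - 5,-19/6 , 59]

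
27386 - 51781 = -24395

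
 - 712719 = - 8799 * 81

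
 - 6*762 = - 4572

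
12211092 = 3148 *3879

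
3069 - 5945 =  - 2876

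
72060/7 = 72060/7 = 10294.29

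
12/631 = 12/631  =  0.02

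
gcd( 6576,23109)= 3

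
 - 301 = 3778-4079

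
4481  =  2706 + 1775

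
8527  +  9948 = 18475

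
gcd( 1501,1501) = 1501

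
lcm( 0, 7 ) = 0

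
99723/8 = 99723/8 = 12465.38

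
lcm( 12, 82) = 492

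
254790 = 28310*9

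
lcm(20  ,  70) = 140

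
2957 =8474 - 5517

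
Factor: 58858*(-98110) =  - 2^2*5^1 * 9811^1*29429^1 = - 5774558380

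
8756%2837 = 245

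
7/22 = 7/22 = 0.32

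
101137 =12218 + 88919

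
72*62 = 4464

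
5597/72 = 5597/72 = 77.74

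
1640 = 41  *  40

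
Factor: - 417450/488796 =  - 2^( -1 )*5^2 * 7^( - 1)*11^1*23^(  -  1) = - 275/322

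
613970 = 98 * 6265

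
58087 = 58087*1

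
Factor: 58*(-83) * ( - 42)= 2^2 * 3^1*7^1*29^1*83^1 = 202188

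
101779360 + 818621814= 920401174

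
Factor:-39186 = - 2^1*3^2*  7^1*311^1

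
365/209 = 1 + 156/209 = 1.75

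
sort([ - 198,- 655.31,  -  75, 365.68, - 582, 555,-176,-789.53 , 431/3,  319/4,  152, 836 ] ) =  [ - 789.53, - 655.31,-582, - 198,-176, - 75, 319/4 , 431/3 , 152, 365.68,555, 836]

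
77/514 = 77/514  =  0.15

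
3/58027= 3/58027   =  0.00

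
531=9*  59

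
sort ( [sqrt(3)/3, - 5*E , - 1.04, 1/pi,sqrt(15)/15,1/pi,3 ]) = [ - 5*E,  -  1.04,sqrt( 15 )/15,1/pi,1/pi,sqrt(3)/3,3]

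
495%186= 123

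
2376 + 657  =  3033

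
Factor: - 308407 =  - 11^1*23^2*53^1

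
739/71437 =739/71437 = 0.01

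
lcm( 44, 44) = 44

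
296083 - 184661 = 111422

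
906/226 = 453/113  =  4.01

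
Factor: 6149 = 11^1*13^1*43^1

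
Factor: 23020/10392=5755/2598  =  2^( - 1)*3^( - 1)*5^1*433^ ( - 1) * 1151^1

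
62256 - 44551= 17705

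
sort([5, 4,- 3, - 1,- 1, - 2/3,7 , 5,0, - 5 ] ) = [-5, -3 ,-1, - 1, - 2/3, 0,4 , 5, 5,7 ]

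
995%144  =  131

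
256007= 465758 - 209751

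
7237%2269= 430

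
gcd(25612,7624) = 4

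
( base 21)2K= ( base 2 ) 111110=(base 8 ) 76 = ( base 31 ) 20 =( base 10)62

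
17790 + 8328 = 26118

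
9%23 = 9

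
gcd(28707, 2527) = 7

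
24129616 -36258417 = -12128801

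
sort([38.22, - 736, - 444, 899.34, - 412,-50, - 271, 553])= [- 736,-444, - 412,  -  271,  -  50,38.22, 553 , 899.34]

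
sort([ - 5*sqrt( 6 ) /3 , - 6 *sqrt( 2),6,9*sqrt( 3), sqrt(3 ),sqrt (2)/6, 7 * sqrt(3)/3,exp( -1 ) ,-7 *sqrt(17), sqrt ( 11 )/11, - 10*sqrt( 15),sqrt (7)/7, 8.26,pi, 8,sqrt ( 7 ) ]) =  [ - 10 *sqrt( 15 ),-7*sqrt( 17),-6 *sqrt( 2), - 5*sqrt( 6 ) /3,sqrt( 2)/6,sqrt( 11 ) /11, exp(-1),sqrt( 7 ) /7,sqrt(3), sqrt( 7),pi, 7*sqrt( 3)/3, 6,8,8.26,  9 *sqrt( 3)] 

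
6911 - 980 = 5931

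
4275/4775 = 171/191 = 0.90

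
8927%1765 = 102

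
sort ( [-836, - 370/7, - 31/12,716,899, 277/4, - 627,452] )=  [ - 836,  -  627, -370/7,-31/12,277/4, 452, 716, 899]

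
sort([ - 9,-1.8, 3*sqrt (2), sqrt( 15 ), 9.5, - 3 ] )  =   [ - 9, - 3, - 1.8,sqrt(15 ), 3*sqrt( 2), 9.5 ]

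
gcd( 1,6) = 1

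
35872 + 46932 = 82804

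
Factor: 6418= 2^1*3209^1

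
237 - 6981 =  - 6744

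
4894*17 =83198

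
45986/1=45986  =  45986.00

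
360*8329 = 2998440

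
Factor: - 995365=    - 5^1*7^1*28439^1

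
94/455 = 94/455 = 0.21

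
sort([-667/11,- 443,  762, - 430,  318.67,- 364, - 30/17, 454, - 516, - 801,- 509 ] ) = [-801 , - 516, - 509, - 443,  -  430, - 364,-667/11, -30/17,318.67,454,762]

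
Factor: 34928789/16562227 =7^1*11^( - 1)*23^1*29^1*7481^1*1505657^( - 1)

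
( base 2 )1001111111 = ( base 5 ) 10024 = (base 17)23A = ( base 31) KJ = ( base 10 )639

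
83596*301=25162396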